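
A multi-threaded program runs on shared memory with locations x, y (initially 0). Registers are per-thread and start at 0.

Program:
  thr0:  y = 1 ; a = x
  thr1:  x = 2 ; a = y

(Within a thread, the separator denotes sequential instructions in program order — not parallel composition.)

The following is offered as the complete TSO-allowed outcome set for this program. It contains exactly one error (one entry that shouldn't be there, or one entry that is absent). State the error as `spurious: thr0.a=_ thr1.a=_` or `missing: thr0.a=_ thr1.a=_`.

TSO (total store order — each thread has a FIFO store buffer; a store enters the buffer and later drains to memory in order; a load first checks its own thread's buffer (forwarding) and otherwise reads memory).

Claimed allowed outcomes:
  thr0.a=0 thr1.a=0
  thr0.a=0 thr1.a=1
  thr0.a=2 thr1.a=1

outcome vector order: (thr0.a,thr1.a)
[TSO] allowed = {00; 01; 20; 21}
TSO∖claimed = {20}

missing: thr0.a=2 thr1.a=0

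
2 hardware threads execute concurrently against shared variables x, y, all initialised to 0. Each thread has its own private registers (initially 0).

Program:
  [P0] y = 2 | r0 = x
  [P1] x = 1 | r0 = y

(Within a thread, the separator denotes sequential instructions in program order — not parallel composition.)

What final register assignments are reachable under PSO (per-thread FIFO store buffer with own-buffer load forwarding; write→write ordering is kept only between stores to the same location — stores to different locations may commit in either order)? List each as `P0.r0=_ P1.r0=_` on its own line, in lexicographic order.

P0.r0=0 P1.r0=0
P0.r0=0 P1.r0=2
P0.r0=1 P1.r0=0
P0.r0=1 P1.r0=2

outcome vector order: (P0.r0,P1.r0)
|PSO outcomes| = 4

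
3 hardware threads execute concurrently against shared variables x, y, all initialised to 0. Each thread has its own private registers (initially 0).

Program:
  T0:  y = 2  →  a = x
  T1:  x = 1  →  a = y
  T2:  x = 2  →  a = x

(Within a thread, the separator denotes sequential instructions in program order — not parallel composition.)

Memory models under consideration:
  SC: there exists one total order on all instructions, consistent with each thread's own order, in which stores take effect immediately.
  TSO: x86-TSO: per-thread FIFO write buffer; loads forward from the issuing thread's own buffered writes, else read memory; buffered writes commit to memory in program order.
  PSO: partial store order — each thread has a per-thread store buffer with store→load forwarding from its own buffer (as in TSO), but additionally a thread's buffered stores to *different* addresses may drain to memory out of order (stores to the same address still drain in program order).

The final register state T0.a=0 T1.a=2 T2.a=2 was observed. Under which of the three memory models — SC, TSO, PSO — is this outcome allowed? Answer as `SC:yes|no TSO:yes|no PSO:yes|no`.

outcome vector order: (T0.a,T1.a,T2.a)
[SC] allowed = {(0,2,1), (0,2,2), (1,0,1), (1,0,2), (1,2,1), (1,2,2), (2,0,2), (2,2,1), (2,2,2)}
[TSO] allowed = {(0,0,1), (0,0,2), (0,2,1), (0,2,2), (1,0,1), (1,0,2), (1,2,1), (1,2,2), (2,0,1), (2,0,2), (2,2,1), (2,2,2)}
[PSO] allowed = {(0,0,1), (0,0,2), (0,2,1), (0,2,2), (1,0,1), (1,0,2), (1,2,1), (1,2,2), (2,0,1), (2,0,2), (2,2,1), (2,2,2)}
target (0,2,2) ∈ {SC,TSO,PSO}

SC:yes TSO:yes PSO:yes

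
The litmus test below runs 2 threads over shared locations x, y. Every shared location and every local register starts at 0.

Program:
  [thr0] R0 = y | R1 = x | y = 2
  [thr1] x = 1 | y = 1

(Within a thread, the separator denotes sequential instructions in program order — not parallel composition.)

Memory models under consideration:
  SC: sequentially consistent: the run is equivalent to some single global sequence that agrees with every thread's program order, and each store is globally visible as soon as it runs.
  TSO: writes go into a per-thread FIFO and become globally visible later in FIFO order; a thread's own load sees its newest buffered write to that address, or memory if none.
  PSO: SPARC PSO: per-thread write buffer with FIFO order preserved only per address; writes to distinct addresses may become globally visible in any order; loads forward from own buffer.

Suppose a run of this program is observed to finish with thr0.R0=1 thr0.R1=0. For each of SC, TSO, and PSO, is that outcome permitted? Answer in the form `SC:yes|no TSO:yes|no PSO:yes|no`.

outcome vector order: (thr0.R0,thr0.R1)
SC: 3 outcomes — {<0 0>; <0 1>; <1 1>}
TSO: 3 outcomes — {<0 0>; <0 1>; <1 1>}
PSO: 4 outcomes — {<0 0>; <0 1>; <1 0>; <1 1>}
target <1 0> ∈ {PSO}

SC:no TSO:no PSO:yes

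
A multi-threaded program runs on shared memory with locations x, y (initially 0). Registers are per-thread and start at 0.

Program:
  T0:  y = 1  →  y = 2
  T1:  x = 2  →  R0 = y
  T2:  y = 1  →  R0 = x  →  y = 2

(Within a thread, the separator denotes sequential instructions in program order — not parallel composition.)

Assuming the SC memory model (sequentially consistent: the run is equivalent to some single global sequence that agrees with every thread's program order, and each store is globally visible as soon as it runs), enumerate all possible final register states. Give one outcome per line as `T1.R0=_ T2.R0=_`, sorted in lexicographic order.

outcome vector order: (T1.R0,T2.R0)
|SC outcomes| = 5

T1.R0=0 T2.R0=2
T1.R0=1 T2.R0=0
T1.R0=1 T2.R0=2
T1.R0=2 T2.R0=0
T1.R0=2 T2.R0=2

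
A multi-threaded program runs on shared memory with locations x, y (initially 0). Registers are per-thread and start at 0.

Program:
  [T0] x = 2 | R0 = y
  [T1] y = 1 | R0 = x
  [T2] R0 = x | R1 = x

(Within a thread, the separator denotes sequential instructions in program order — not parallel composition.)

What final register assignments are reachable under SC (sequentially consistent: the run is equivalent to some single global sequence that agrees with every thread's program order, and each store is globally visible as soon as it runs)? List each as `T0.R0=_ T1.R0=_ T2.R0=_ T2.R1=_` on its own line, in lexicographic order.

T0.R0=0 T1.R0=2 T2.R0=0 T2.R1=0
T0.R0=0 T1.R0=2 T2.R0=0 T2.R1=2
T0.R0=0 T1.R0=2 T2.R0=2 T2.R1=2
T0.R0=1 T1.R0=0 T2.R0=0 T2.R1=0
T0.R0=1 T1.R0=0 T2.R0=0 T2.R1=2
T0.R0=1 T1.R0=0 T2.R0=2 T2.R1=2
T0.R0=1 T1.R0=2 T2.R0=0 T2.R1=0
T0.R0=1 T1.R0=2 T2.R0=0 T2.R1=2
T0.R0=1 T1.R0=2 T2.R0=2 T2.R1=2

outcome vector order: (T0.R0,T1.R0,T2.R0,T2.R1)
|SC outcomes| = 9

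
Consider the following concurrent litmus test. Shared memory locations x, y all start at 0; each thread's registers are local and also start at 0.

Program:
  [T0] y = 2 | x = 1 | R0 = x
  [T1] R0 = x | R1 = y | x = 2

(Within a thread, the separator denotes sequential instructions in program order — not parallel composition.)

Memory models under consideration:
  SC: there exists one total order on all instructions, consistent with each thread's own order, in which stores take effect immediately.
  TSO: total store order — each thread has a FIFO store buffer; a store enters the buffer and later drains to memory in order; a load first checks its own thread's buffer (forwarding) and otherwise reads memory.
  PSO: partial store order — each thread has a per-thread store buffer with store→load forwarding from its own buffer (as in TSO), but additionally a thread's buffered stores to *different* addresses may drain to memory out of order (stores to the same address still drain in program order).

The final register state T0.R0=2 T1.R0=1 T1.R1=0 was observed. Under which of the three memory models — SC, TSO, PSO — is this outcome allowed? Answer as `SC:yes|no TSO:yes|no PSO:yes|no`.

outcome vector order: (T0.R0,T1.R0,T1.R1)
[SC] allowed = {1/0/0; 1/0/2; 1/1/2; 2/0/0; 2/0/2; 2/1/2}
[TSO] allowed = {1/0/0; 1/0/2; 1/1/2; 2/0/0; 2/0/2; 2/1/2}
[PSO] allowed = {1/0/0; 1/0/2; 1/1/0; 1/1/2; 2/0/0; 2/0/2; 2/1/0; 2/1/2}
target 2/1/0 ∈ {PSO}

SC:no TSO:no PSO:yes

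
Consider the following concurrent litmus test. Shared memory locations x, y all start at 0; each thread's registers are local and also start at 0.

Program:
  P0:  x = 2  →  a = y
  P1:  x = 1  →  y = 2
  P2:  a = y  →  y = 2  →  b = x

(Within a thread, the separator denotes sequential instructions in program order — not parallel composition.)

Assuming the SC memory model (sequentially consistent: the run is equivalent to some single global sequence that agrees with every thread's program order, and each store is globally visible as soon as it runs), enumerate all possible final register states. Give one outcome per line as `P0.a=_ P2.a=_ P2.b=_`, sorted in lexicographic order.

outcome vector order: (P0.a,P2.a,P2.b)
|SC outcomes| = 9

P0.a=0 P2.a=0 P2.b=1
P0.a=0 P2.a=0 P2.b=2
P0.a=0 P2.a=2 P2.b=1
P0.a=0 P2.a=2 P2.b=2
P0.a=2 P2.a=0 P2.b=0
P0.a=2 P2.a=0 P2.b=1
P0.a=2 P2.a=0 P2.b=2
P0.a=2 P2.a=2 P2.b=1
P0.a=2 P2.a=2 P2.b=2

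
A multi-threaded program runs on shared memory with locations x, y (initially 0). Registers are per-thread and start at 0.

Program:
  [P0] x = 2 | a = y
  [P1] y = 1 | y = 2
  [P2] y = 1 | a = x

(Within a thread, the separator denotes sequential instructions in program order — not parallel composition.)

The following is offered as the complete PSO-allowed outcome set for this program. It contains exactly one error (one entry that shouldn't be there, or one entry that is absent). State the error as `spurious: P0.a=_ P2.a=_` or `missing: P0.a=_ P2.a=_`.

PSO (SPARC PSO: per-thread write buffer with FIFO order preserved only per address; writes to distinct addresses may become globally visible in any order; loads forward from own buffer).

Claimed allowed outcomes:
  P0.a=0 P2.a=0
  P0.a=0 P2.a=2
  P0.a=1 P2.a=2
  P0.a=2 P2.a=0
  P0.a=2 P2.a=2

outcome vector order: (P0.a,P2.a)
PSO (6): <0 0>, <0 2>, <1 0>, <1 2>, <2 0>, <2 2>
PSO∖claimed = {<1 0>}

missing: P0.a=1 P2.a=0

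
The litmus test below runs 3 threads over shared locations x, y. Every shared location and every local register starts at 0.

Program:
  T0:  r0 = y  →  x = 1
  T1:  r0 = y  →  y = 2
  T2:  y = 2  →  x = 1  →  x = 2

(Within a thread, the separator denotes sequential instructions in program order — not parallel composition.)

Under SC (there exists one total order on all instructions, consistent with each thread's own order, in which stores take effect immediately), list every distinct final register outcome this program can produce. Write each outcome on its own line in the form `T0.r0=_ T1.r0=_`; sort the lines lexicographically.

T0.r0=0 T1.r0=0
T0.r0=0 T1.r0=2
T0.r0=2 T1.r0=0
T0.r0=2 T1.r0=2

outcome vector order: (T0.r0,T1.r0)
|SC outcomes| = 4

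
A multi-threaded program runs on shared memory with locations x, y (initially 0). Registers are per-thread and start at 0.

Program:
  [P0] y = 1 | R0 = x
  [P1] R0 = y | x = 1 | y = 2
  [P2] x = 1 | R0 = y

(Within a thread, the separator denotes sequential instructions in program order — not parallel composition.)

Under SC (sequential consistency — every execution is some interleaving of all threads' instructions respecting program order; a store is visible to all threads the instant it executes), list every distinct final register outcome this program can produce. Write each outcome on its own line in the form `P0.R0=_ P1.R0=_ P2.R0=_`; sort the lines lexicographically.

P0.R0=0 P1.R0=0 P2.R0=1
P0.R0=0 P1.R0=0 P2.R0=2
P0.R0=0 P1.R0=1 P2.R0=1
P0.R0=0 P1.R0=1 P2.R0=2
P0.R0=1 P1.R0=0 P2.R0=0
P0.R0=1 P1.R0=0 P2.R0=1
P0.R0=1 P1.R0=0 P2.R0=2
P0.R0=1 P1.R0=1 P2.R0=0
P0.R0=1 P1.R0=1 P2.R0=1
P0.R0=1 P1.R0=1 P2.R0=2

outcome vector order: (P0.R0,P1.R0,P2.R0)
|SC outcomes| = 10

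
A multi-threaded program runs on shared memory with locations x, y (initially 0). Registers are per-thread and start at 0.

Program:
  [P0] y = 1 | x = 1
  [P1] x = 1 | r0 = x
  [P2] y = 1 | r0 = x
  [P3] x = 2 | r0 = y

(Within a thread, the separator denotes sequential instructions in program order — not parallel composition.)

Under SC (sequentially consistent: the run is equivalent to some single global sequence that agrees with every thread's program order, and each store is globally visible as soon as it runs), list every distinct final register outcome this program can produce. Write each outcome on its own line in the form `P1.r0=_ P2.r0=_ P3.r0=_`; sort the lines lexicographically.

outcome vector order: (P1.r0,P2.r0,P3.r0)
|SC outcomes| = 10

P1.r0=1 P2.r0=0 P3.r0=1
P1.r0=1 P2.r0=1 P3.r0=0
P1.r0=1 P2.r0=1 P3.r0=1
P1.r0=1 P2.r0=2 P3.r0=0
P1.r0=1 P2.r0=2 P3.r0=1
P1.r0=2 P2.r0=0 P3.r0=1
P1.r0=2 P2.r0=1 P3.r0=0
P1.r0=2 P2.r0=1 P3.r0=1
P1.r0=2 P2.r0=2 P3.r0=0
P1.r0=2 P2.r0=2 P3.r0=1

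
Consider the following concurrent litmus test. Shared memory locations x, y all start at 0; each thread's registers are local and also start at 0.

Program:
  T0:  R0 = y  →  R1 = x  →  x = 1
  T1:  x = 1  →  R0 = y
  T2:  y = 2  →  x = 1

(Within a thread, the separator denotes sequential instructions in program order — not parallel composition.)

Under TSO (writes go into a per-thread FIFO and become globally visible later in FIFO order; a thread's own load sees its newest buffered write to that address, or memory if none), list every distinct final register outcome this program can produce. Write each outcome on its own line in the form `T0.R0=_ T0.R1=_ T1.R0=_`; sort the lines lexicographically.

outcome vector order: (T0.R0,T0.R1,T1.R0)
|TSO outcomes| = 8

T0.R0=0 T0.R1=0 T1.R0=0
T0.R0=0 T0.R1=0 T1.R0=2
T0.R0=0 T0.R1=1 T1.R0=0
T0.R0=0 T0.R1=1 T1.R0=2
T0.R0=2 T0.R1=0 T1.R0=0
T0.R0=2 T0.R1=0 T1.R0=2
T0.R0=2 T0.R1=1 T1.R0=0
T0.R0=2 T0.R1=1 T1.R0=2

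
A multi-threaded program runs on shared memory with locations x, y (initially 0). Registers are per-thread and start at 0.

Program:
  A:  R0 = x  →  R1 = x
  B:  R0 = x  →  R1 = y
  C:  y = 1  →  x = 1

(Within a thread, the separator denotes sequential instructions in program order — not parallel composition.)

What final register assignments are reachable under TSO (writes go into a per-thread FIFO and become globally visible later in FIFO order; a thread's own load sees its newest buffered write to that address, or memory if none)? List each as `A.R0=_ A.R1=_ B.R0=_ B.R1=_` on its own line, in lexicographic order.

A.R0=0 A.R1=0 B.R0=0 B.R1=0
A.R0=0 A.R1=0 B.R0=0 B.R1=1
A.R0=0 A.R1=0 B.R0=1 B.R1=1
A.R0=0 A.R1=1 B.R0=0 B.R1=0
A.R0=0 A.R1=1 B.R0=0 B.R1=1
A.R0=0 A.R1=1 B.R0=1 B.R1=1
A.R0=1 A.R1=1 B.R0=0 B.R1=0
A.R0=1 A.R1=1 B.R0=0 B.R1=1
A.R0=1 A.R1=1 B.R0=1 B.R1=1

outcome vector order: (A.R0,A.R1,B.R0,B.R1)
|TSO outcomes| = 9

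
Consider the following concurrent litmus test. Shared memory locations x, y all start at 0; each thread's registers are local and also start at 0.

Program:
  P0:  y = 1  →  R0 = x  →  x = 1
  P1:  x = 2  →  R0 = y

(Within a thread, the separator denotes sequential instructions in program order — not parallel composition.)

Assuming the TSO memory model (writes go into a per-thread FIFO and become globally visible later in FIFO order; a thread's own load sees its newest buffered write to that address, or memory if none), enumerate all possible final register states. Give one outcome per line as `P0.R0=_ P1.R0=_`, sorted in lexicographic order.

P0.R0=0 P1.R0=0
P0.R0=0 P1.R0=1
P0.R0=2 P1.R0=0
P0.R0=2 P1.R0=1

outcome vector order: (P0.R0,P1.R0)
|TSO outcomes| = 4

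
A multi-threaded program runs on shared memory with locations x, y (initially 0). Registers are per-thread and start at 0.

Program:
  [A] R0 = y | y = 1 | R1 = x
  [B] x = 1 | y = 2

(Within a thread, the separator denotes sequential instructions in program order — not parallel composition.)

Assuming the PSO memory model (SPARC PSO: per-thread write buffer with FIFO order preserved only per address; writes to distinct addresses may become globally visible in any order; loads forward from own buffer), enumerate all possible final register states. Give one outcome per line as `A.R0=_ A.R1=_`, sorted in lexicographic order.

outcome vector order: (A.R0,A.R1)
|PSO outcomes| = 4

A.R0=0 A.R1=0
A.R0=0 A.R1=1
A.R0=2 A.R1=0
A.R0=2 A.R1=1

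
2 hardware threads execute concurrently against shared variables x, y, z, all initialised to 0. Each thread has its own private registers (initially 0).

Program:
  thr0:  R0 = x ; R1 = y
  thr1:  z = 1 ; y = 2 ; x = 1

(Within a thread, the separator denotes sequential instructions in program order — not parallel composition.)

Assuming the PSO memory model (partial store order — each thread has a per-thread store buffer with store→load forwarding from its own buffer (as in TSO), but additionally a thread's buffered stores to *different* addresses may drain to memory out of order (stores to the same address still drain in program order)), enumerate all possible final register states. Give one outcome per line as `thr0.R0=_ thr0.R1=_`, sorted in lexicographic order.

thr0.R0=0 thr0.R1=0
thr0.R0=0 thr0.R1=2
thr0.R0=1 thr0.R1=0
thr0.R0=1 thr0.R1=2

outcome vector order: (thr0.R0,thr0.R1)
|PSO outcomes| = 4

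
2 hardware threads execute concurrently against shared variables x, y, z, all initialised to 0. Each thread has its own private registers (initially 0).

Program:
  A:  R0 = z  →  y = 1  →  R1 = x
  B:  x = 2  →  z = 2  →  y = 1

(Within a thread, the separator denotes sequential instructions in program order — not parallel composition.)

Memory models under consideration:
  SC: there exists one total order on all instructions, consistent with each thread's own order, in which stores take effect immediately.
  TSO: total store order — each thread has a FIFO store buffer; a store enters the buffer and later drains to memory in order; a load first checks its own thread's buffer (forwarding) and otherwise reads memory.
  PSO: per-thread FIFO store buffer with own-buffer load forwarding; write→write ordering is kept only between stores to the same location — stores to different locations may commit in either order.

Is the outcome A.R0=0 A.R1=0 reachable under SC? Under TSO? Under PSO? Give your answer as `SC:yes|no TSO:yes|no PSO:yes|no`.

outcome vector order: (A.R0,A.R1)
SC: 3 outcomes — {(0,0) (0,2) (2,2)}
TSO: 3 outcomes — {(0,0) (0,2) (2,2)}
PSO: 4 outcomes — {(0,0) (0,2) (2,0) (2,2)}
target (0,0) ∈ {SC,TSO,PSO}

SC:yes TSO:yes PSO:yes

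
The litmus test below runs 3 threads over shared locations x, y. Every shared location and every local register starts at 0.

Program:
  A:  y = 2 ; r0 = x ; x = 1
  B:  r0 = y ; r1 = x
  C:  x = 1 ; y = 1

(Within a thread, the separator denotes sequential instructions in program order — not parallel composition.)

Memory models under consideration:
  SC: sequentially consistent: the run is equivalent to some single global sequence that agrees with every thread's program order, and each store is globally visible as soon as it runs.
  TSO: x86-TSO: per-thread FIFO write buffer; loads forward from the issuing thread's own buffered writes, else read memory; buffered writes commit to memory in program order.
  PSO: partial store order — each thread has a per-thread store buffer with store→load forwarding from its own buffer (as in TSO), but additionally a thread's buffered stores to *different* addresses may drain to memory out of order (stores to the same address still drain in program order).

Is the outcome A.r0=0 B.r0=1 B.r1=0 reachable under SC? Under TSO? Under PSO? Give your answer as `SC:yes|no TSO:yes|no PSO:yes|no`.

outcome vector order: (A.r0,B.r0,B.r1)
under SC → (0,0,0); (0,0,1); (0,1,1); (0,2,0); (0,2,1); (1,0,0); (1,0,1); (1,1,1); (1,2,0); (1,2,1)
under TSO → (0,0,0); (0,0,1); (0,1,1); (0,2,0); (0,2,1); (1,0,0); (1,0,1); (1,1,1); (1,2,0); (1,2,1)
under PSO → (0,0,0); (0,0,1); (0,1,0); (0,1,1); (0,2,0); (0,2,1); (1,0,0); (1,0,1); (1,1,0); (1,1,1); (1,2,0); (1,2,1)
target (0,1,0) ∈ {PSO}

SC:no TSO:no PSO:yes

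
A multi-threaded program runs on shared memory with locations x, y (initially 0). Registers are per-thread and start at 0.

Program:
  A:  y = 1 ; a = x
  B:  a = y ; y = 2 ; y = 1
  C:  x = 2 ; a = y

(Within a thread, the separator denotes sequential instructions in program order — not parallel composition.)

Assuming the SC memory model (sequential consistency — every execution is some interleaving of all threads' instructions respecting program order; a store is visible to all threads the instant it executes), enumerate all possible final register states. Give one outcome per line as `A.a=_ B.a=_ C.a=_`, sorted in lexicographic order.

outcome vector order: (A.a,B.a,C.a)
|SC outcomes| = 10

A.a=0 B.a=0 C.a=1
A.a=0 B.a=0 C.a=2
A.a=0 B.a=1 C.a=1
A.a=0 B.a=1 C.a=2
A.a=2 B.a=0 C.a=0
A.a=2 B.a=0 C.a=1
A.a=2 B.a=0 C.a=2
A.a=2 B.a=1 C.a=0
A.a=2 B.a=1 C.a=1
A.a=2 B.a=1 C.a=2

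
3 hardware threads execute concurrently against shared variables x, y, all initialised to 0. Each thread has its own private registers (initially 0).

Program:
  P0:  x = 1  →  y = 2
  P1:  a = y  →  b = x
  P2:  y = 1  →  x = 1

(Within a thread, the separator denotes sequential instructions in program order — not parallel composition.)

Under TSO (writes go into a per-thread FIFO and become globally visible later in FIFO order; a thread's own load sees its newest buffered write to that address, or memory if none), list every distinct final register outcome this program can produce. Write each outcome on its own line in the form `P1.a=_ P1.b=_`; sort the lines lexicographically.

P1.a=0 P1.b=0
P1.a=0 P1.b=1
P1.a=1 P1.b=0
P1.a=1 P1.b=1
P1.a=2 P1.b=1

outcome vector order: (P1.a,P1.b)
|TSO outcomes| = 5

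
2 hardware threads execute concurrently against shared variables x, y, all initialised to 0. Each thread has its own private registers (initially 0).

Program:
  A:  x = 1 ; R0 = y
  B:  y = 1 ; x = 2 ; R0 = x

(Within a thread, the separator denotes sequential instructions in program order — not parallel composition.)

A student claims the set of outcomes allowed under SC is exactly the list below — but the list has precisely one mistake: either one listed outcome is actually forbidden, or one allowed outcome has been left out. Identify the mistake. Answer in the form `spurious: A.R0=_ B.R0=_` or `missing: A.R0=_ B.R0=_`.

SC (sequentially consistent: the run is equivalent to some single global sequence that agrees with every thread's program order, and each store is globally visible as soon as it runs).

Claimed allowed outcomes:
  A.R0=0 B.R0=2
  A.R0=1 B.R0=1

outcome vector order: (A.R0,B.R0)
under SC → (0,2) (1,1) (1,2)
SC∖claimed = {(1,2)}

missing: A.R0=1 B.R0=2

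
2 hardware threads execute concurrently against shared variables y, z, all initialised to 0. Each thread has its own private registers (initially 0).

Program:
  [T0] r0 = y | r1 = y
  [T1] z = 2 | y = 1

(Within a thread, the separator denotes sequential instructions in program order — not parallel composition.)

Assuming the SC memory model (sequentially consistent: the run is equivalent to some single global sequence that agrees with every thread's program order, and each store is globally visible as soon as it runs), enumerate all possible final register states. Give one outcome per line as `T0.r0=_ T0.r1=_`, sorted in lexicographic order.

outcome vector order: (T0.r0,T0.r1)
|SC outcomes| = 3

T0.r0=0 T0.r1=0
T0.r0=0 T0.r1=1
T0.r0=1 T0.r1=1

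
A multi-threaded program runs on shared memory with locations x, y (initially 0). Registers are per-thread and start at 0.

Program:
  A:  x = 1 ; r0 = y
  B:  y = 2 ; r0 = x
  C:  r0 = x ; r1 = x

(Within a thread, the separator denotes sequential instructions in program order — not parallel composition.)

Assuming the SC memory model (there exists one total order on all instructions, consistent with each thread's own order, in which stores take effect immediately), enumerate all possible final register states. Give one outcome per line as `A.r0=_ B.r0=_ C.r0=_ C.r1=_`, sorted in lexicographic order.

outcome vector order: (A.r0,B.r0,C.r0,C.r1)
|SC outcomes| = 9

A.r0=0 B.r0=1 C.r0=0 C.r1=0
A.r0=0 B.r0=1 C.r0=0 C.r1=1
A.r0=0 B.r0=1 C.r0=1 C.r1=1
A.r0=2 B.r0=0 C.r0=0 C.r1=0
A.r0=2 B.r0=0 C.r0=0 C.r1=1
A.r0=2 B.r0=0 C.r0=1 C.r1=1
A.r0=2 B.r0=1 C.r0=0 C.r1=0
A.r0=2 B.r0=1 C.r0=0 C.r1=1
A.r0=2 B.r0=1 C.r0=1 C.r1=1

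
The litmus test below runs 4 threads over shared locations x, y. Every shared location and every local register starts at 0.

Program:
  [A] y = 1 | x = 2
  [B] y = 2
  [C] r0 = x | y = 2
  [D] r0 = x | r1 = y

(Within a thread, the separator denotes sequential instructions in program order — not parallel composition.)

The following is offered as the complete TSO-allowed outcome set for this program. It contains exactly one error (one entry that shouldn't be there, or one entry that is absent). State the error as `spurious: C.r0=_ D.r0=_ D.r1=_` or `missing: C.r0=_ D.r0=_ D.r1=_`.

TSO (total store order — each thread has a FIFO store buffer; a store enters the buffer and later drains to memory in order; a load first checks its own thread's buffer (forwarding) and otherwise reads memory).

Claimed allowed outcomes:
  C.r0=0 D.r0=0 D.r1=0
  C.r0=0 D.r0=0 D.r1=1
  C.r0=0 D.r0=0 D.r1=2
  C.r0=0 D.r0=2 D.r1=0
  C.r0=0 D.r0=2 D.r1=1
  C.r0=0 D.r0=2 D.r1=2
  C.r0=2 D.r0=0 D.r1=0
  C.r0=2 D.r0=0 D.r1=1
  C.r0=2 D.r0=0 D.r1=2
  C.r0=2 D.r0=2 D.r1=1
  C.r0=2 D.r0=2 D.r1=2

spurious: C.r0=0 D.r0=2 D.r1=0

outcome vector order: (C.r0,D.r0,D.r1)
under TSO → (0,0,0); (0,0,1); (0,0,2); (0,2,1); (0,2,2); (2,0,0); (2,0,1); (2,0,2); (2,2,1); (2,2,2)
claimed∖TSO = {(0,2,0)}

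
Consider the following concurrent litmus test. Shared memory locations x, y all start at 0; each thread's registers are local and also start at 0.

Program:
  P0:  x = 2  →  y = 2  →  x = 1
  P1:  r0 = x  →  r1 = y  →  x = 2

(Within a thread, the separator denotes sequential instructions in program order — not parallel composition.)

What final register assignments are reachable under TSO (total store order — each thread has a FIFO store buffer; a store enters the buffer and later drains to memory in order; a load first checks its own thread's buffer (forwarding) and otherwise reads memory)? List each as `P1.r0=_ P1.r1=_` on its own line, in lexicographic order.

P1.r0=0 P1.r1=0
P1.r0=0 P1.r1=2
P1.r0=1 P1.r1=2
P1.r0=2 P1.r1=0
P1.r0=2 P1.r1=2

outcome vector order: (P1.r0,P1.r1)
|TSO outcomes| = 5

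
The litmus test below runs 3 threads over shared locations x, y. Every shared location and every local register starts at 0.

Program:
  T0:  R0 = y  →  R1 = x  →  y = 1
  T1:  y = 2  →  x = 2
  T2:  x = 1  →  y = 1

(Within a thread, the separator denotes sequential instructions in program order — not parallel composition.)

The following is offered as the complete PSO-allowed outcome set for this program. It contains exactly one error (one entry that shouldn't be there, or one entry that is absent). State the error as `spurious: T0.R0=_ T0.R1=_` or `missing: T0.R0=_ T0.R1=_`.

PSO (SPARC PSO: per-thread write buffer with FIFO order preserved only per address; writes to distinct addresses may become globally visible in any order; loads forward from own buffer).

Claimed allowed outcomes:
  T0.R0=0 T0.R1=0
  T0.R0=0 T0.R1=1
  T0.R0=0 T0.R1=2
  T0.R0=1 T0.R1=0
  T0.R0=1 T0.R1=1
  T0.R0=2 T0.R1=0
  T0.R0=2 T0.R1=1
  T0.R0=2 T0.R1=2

outcome vector order: (T0.R0,T0.R1)
under PSO → <0 0>; <0 1>; <0 2>; <1 0>; <1 1>; <1 2>; <2 0>; <2 1>; <2 2>
PSO∖claimed = {<1 2>}

missing: T0.R0=1 T0.R1=2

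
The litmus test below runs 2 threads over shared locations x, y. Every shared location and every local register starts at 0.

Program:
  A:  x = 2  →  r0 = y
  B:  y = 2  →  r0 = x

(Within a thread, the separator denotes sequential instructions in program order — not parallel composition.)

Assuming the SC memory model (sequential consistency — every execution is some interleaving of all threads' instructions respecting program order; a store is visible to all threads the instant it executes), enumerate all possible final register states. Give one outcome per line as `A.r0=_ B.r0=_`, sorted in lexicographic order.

outcome vector order: (A.r0,B.r0)
|SC outcomes| = 3

A.r0=0 B.r0=2
A.r0=2 B.r0=0
A.r0=2 B.r0=2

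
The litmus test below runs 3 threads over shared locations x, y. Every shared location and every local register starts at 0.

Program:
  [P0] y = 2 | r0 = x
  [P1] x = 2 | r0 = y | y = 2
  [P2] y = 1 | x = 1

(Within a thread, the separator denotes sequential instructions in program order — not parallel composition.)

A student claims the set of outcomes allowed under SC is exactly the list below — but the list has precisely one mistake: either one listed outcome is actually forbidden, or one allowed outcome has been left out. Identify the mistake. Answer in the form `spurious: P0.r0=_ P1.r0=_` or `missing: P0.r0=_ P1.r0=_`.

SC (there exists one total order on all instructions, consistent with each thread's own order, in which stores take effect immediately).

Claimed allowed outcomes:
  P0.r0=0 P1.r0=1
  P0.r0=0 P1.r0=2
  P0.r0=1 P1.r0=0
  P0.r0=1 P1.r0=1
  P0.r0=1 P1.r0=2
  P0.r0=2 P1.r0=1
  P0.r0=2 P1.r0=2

outcome vector order: (P0.r0,P1.r0)
[SC] allowed = {<0 1>; <0 2>; <1 0>; <1 1>; <1 2>; <2 0>; <2 1>; <2 2>}
SC∖claimed = {<2 0>}

missing: P0.r0=2 P1.r0=0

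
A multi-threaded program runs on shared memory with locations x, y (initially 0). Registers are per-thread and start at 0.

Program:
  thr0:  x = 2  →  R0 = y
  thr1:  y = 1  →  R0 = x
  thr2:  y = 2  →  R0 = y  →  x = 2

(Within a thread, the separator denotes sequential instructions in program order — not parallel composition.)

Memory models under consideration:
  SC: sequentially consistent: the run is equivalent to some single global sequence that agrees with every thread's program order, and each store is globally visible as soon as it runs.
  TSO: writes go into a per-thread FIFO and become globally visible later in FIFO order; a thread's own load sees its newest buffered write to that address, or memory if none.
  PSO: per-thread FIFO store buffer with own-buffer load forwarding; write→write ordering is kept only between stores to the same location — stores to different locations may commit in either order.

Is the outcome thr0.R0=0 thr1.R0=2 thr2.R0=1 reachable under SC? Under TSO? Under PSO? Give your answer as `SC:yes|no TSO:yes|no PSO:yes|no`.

SC:yes TSO:yes PSO:yes

outcome vector order: (thr0.R0,thr1.R0,thr2.R0)
under SC → 0/2/1 0/2/2 1/0/1 1/0/2 1/2/1 1/2/2 2/0/2 2/2/1 2/2/2
under TSO → 0/0/1 0/0/2 0/2/1 0/2/2 1/0/1 1/0/2 1/2/1 1/2/2 2/0/1 2/0/2 2/2/1 2/2/2
under PSO → 0/0/1 0/0/2 0/2/1 0/2/2 1/0/1 1/0/2 1/2/1 1/2/2 2/0/1 2/0/2 2/2/1 2/2/2
target 0/2/1 ∈ {SC,TSO,PSO}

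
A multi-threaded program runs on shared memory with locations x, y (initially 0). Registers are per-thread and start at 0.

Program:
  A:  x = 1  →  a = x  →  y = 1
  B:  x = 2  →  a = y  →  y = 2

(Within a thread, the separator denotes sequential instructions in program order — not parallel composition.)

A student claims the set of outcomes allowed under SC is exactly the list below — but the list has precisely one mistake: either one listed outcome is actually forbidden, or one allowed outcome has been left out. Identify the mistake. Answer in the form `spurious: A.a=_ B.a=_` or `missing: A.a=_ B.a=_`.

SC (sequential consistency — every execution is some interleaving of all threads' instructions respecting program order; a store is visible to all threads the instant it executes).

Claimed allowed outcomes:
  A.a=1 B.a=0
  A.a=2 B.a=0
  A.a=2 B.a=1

outcome vector order: (A.a,B.a)
SC: 4 outcomes — {10; 11; 20; 21}
SC∖claimed = {11}

missing: A.a=1 B.a=1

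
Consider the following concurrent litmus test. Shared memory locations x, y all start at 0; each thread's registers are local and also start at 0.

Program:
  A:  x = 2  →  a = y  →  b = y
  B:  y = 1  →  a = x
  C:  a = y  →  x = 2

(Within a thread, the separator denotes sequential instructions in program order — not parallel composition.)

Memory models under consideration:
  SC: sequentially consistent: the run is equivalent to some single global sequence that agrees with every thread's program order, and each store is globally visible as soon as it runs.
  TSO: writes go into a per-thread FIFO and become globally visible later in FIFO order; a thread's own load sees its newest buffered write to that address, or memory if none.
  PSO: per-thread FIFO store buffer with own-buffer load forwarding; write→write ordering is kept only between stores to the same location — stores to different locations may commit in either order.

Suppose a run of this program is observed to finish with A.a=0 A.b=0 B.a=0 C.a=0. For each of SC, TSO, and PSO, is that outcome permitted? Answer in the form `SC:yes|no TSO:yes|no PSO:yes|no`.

SC:no TSO:yes PSO:yes

outcome vector order: (A.a,A.b,B.a,C.a)
SC (8): 0/0/2/0, 0/0/2/1, 0/1/2/0, 0/1/2/1, 1/1/0/0, 1/1/0/1, 1/1/2/0, 1/1/2/1
TSO (12): 0/0/0/0, 0/0/0/1, 0/0/2/0, 0/0/2/1, 0/1/0/0, 0/1/0/1, 0/1/2/0, 0/1/2/1, 1/1/0/0, 1/1/0/1, 1/1/2/0, 1/1/2/1
PSO (12): 0/0/0/0, 0/0/0/1, 0/0/2/0, 0/0/2/1, 0/1/0/0, 0/1/0/1, 0/1/2/0, 0/1/2/1, 1/1/0/0, 1/1/0/1, 1/1/2/0, 1/1/2/1
target 0/0/0/0 ∈ {TSO,PSO}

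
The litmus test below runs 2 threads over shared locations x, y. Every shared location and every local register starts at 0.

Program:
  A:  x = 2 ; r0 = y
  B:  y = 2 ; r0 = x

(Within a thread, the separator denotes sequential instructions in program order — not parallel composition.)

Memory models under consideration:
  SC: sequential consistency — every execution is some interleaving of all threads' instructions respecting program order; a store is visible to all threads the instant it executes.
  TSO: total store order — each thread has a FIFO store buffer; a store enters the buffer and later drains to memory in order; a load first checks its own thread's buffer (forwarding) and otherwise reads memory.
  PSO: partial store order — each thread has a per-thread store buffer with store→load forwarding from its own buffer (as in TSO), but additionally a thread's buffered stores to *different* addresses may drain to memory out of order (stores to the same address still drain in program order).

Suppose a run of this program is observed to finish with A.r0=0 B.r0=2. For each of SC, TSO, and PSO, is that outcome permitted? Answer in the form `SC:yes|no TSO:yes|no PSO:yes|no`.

SC:yes TSO:yes PSO:yes

outcome vector order: (A.r0,B.r0)
[SC] allowed = {0/2; 2/0; 2/2}
[TSO] allowed = {0/0; 0/2; 2/0; 2/2}
[PSO] allowed = {0/0; 0/2; 2/0; 2/2}
target 0/2 ∈ {SC,TSO,PSO}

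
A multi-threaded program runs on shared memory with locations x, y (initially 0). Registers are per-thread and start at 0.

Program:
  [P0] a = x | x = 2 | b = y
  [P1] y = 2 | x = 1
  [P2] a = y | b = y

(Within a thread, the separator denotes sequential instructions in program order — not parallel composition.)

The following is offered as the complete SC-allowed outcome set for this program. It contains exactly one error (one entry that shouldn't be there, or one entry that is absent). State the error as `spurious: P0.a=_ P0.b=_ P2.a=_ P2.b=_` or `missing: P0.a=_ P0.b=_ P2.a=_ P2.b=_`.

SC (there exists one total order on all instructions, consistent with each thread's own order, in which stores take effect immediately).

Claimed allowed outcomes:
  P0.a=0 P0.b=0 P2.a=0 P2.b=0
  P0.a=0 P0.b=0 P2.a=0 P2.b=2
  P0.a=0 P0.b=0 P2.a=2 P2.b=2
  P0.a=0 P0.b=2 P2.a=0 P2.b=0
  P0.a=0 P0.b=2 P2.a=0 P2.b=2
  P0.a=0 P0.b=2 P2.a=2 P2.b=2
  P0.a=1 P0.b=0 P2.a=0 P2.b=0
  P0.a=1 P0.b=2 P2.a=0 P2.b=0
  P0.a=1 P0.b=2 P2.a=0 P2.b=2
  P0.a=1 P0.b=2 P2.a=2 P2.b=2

spurious: P0.a=1 P0.b=0 P2.a=0 P2.b=0

outcome vector order: (P0.a,P0.b,P2.a,P2.b)
under SC → 0/0/0/0, 0/0/0/2, 0/0/2/2, 0/2/0/0, 0/2/0/2, 0/2/2/2, 1/2/0/0, 1/2/0/2, 1/2/2/2
claimed∖SC = {1/0/0/0}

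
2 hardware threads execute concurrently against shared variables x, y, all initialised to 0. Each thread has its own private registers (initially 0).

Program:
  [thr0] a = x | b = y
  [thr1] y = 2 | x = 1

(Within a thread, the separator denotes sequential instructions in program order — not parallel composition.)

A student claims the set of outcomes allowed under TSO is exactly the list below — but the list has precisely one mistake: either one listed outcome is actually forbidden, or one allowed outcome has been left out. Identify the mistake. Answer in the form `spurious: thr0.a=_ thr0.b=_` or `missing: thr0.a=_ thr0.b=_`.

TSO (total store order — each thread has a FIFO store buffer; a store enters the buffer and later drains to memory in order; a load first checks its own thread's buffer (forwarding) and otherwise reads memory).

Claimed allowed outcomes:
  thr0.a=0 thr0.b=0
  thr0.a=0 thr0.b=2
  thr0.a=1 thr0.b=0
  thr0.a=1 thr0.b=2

spurious: thr0.a=1 thr0.b=0

outcome vector order: (thr0.a,thr0.b)
under TSO → <0 0> <0 2> <1 2>
claimed∖TSO = {<1 0>}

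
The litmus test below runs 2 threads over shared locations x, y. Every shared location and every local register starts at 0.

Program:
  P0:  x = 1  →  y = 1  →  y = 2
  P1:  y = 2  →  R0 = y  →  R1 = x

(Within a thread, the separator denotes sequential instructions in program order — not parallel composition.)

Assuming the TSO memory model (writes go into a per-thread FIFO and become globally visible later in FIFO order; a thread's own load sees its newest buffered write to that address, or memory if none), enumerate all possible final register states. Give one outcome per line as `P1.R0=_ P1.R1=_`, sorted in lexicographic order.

outcome vector order: (P1.R0,P1.R1)
|TSO outcomes| = 3

P1.R0=1 P1.R1=1
P1.R0=2 P1.R1=0
P1.R0=2 P1.R1=1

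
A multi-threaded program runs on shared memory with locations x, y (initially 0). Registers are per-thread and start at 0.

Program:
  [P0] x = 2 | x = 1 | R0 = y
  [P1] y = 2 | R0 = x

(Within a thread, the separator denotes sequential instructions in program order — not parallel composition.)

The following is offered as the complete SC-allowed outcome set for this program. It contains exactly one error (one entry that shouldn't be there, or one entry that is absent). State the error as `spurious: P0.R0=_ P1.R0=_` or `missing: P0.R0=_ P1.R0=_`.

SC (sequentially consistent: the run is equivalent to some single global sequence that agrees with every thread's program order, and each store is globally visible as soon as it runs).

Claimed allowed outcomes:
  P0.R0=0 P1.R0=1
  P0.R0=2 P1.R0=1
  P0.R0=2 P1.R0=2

missing: P0.R0=2 P1.R0=0

outcome vector order: (P0.R0,P1.R0)
under SC → <0 1> <2 0> <2 1> <2 2>
SC∖claimed = {<2 0>}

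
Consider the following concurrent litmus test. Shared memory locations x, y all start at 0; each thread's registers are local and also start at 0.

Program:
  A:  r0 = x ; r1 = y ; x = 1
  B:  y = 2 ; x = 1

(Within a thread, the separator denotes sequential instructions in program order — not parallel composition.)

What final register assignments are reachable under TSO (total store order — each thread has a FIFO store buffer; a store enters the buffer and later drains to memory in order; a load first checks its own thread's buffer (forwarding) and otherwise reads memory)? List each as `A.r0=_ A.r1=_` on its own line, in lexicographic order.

A.r0=0 A.r1=0
A.r0=0 A.r1=2
A.r0=1 A.r1=2

outcome vector order: (A.r0,A.r1)
|TSO outcomes| = 3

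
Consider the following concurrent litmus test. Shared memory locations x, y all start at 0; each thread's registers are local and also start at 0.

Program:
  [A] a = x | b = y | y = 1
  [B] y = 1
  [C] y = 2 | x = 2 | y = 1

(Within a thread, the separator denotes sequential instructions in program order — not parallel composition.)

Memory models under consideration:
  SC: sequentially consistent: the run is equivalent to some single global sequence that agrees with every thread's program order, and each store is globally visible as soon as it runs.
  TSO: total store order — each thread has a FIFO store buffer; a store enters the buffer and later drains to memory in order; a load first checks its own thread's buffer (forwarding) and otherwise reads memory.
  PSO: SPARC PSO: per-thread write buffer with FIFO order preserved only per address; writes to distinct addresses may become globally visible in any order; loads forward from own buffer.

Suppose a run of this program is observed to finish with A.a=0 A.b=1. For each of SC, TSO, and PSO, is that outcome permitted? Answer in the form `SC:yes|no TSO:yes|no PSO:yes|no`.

SC:yes TSO:yes PSO:yes

outcome vector order: (A.a,A.b)
[SC] allowed = {0/0 0/1 0/2 2/1 2/2}
[TSO] allowed = {0/0 0/1 0/2 2/1 2/2}
[PSO] allowed = {0/0 0/1 0/2 2/0 2/1 2/2}
target 0/1 ∈ {SC,TSO,PSO}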